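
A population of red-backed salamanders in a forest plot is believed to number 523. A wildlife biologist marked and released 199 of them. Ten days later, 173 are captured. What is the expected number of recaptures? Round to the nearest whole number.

The marked fraction of the population is 199/523, so in a sample of 173 expect C·(M/N) marked.
E[R] = 199 × 173 / 523 = 34427 / 523 ≈ 65.8 → 66

expected recaptures ≈ 66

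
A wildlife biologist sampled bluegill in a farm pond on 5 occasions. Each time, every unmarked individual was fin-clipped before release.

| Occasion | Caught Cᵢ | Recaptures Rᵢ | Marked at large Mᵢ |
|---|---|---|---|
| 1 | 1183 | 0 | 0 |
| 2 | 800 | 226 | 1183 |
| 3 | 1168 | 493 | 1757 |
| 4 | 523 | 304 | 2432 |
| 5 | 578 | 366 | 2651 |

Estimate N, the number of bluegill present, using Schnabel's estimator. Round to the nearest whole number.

Σ MᵢCᵢ = 0·1183 + 1183·800 + 1757·1168 + 2432·523 + 2651·578 = 0 + 946400 + 2052176 + 1271936 + 1532278 = 5802790
Σ Rᵢ = 0 + 226 + 493 + 304 + 366 = 1389
N̂ = 5802790 / 1389 ≈ 4177.7 → 4178

N ≈ 4178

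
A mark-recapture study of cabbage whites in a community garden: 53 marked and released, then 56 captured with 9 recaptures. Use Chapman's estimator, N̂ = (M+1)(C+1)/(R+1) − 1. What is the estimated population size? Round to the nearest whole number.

N̂ = (53+1)(56+1)/(9+1) − 1 = 54·57/10 − 1
= 3078/10 − 1 ≈ 307.8 − 1 ≈ 306.8 → 307

N ≈ 307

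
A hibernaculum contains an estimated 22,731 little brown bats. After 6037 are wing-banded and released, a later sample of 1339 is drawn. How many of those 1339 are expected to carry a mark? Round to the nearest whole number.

expected recaptures ≈ 356

Expected recaptures E[R] = M·C / N.
E[R] = 6037 × 1339 / 22731 = 8083543 / 22731 ≈ 355.6 → 356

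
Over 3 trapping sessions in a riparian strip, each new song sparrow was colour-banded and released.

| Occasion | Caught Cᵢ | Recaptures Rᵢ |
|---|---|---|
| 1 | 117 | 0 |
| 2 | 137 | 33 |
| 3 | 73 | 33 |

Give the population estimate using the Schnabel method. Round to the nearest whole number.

Marked at large before each occasion: Mᵢ = Σⱼ<ᵢ (Cⱼ − Rⱼ) → M1=0, M2=117, M3=221
Σ MᵢCᵢ = 0·117 + 117·137 + 221·73 = 0 + 16029 + 16133 = 32162
Σ Rᵢ = 0 + 33 + 33 = 66
N̂ = 32162 / 66 ≈ 487.3 → 487

N ≈ 487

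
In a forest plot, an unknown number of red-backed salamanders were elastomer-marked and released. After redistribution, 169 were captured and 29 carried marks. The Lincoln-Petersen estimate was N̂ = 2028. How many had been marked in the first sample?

M = 348

From N = M·C/R: M = N·R / C = 2028·29 / 169 = 58812 / 169 = 348.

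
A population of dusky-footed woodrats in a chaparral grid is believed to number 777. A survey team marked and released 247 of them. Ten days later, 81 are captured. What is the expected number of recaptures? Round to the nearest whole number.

Expected recaptures E[R] = M·C / N.
E[R] = 247 × 81 / 777 = 20007 / 777 ≈ 25.7 → 26

expected recaptures ≈ 26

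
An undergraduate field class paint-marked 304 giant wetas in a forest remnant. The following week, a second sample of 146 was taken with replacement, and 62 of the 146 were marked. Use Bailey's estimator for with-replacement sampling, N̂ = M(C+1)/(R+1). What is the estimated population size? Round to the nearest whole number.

N̂ = 304·(146+1)/(62+1) = 304·147/63 = 44688/63 ≈ 709.3 → 709

N ≈ 709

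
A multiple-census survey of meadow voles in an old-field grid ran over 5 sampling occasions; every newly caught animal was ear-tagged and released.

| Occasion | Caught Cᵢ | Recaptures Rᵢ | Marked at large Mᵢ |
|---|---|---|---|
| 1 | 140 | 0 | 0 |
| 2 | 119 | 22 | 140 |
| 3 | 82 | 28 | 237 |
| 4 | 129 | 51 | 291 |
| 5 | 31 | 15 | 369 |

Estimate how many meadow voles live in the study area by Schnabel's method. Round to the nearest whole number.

Σ MᵢCᵢ = 0·140 + 140·119 + 237·82 + 291·129 + 369·31 = 0 + 16660 + 19434 + 37539 + 11439 = 85072
Σ Rᵢ = 0 + 22 + 28 + 51 + 15 = 116
N̂ = 85072 / 116 ≈ 733.4 → 733

N ≈ 733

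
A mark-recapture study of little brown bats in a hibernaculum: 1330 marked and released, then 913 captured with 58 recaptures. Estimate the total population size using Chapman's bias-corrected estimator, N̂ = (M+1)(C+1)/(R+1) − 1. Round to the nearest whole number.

N̂ = (1330+1)(913+1)/(58+1) − 1 = 1331·914/59 − 1
= 1216534/59 − 1 ≈ 20619.2 − 1 ≈ 20618.2 → 20618

N ≈ 20,618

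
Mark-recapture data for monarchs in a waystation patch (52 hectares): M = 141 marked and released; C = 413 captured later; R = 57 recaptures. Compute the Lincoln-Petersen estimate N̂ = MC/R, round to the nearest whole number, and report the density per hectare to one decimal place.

density ≈ 19.7 monarchs per hectare

N̂ = 141·413/57 = 58233/57 ≈ 1021.6 → 1022
Density = N̂ / area = 1022 / 52 ≈ 19.65 → 19.7 per hectare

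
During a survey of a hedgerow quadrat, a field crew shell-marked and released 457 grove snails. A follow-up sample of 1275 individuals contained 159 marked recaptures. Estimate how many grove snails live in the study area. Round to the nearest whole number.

N ≈ 3665

The marked fraction in the recapture sample should equal the marked fraction in the population: 159/1275 = 457/N.
N = (457 × 1275) / 159 = 582675 / 159 ≈ 3664.6 → 3665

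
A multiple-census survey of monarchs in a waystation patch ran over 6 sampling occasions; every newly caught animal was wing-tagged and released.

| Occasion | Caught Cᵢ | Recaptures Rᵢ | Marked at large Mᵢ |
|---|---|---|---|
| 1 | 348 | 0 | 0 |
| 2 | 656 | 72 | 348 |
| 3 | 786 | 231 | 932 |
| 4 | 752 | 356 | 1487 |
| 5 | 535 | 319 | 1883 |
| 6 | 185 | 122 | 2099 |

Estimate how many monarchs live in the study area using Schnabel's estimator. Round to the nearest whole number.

Σ MᵢCᵢ = 0·348 + 348·656 + 932·786 + 1487·752 + 1883·535 + 2099·185 = 0 + 228288 + 732552 + 1118224 + 1007405 + 388315 = 3474784
Σ Rᵢ = 0 + 72 + 231 + 356 + 319 + 122 = 1100
N̂ = 3474784 / 1100 ≈ 3158.9 → 3159

N ≈ 3159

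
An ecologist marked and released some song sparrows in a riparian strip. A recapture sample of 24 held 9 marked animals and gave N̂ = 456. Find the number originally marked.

M = 171

From N = M·C/R: M = N·R / C = 456·9 / 24 = 4104 / 24 = 171.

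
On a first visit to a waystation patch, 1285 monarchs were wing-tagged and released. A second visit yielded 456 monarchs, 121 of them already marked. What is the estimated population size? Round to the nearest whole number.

N = (1285 × 456) / 121 = 585960 / 121 ≈ 4842.6 → 4843

N ≈ 4843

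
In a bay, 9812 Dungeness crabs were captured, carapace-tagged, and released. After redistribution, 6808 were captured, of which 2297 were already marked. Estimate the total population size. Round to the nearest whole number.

Lincoln-Petersen assumes M/N = R/C, so N = M·C / R.
N = (9812 × 6808) / 2297 = 66800096 / 2297 ≈ 29081.45 → 29081

N ≈ 29,081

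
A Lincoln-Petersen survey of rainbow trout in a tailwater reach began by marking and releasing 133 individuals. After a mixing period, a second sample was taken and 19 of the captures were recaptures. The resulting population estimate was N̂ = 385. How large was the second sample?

From N = M·C/R: C = N·R / M = 385·19 / 133 = 7315 / 133 = 55.

C = 55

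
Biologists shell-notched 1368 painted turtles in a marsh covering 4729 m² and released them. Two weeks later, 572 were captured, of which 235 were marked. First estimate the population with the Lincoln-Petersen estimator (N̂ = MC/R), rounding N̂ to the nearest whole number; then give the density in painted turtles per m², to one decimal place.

N̂ = 1368·572/235 = 782496/235 ≈ 3329.8 → 3330
Density = N̂ / area = 3330 / 4729 ≈ 0.70 → 0.7 per m²

density ≈ 0.7 painted turtles per m²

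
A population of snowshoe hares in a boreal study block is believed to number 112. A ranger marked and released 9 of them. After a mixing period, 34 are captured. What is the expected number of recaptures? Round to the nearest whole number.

The marked fraction of the population is 9/112, so in a sample of 34 expect C·(M/N) marked.
E[R] = 9 × 34 / 112 = 306 / 112 ≈ 2.7 → 3

expected recaptures ≈ 3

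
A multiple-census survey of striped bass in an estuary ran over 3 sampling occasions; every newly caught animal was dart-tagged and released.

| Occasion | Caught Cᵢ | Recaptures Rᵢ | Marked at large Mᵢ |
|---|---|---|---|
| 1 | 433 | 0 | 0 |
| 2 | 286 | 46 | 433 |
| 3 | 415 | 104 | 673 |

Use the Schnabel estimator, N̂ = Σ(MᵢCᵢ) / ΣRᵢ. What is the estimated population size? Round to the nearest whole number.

Σ MᵢCᵢ = 0·433 + 433·286 + 673·415 = 0 + 123838 + 279295 = 403133
Σ Rᵢ = 0 + 46 + 104 = 150
N̂ = 403133 / 150 ≈ 2687.6 → 2688

N ≈ 2688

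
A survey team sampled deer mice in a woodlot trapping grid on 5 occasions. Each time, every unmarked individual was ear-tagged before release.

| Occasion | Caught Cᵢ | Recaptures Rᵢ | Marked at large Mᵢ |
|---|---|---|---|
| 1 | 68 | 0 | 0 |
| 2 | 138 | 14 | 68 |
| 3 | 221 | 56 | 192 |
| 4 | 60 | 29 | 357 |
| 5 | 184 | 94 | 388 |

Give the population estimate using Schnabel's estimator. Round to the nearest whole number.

Σ MᵢCᵢ = 0·68 + 68·138 + 192·221 + 357·60 + 388·184 = 0 + 9384 + 42432 + 21420 + 71392 = 144628
Σ Rᵢ = 0 + 14 + 56 + 29 + 94 = 193
N̂ = 144628 / 193 ≈ 749.4 → 749

N ≈ 749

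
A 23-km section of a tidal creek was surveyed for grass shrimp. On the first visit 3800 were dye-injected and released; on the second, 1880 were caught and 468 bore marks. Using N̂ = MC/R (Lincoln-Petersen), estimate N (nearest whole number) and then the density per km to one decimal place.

N̂ = 3800·1880/468 = 7144000/468 ≈ 15265.0 → 15265
Density = N̂ / area = 15265 / 23 ≈ 663.70 → 663.7 per km

density ≈ 663.7 grass shrimp per km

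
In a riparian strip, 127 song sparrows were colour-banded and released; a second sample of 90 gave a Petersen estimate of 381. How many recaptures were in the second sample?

R = 30

From N = M·C/R: R = M·C / N = 127·90 / 381 = 11430 / 381 = 30.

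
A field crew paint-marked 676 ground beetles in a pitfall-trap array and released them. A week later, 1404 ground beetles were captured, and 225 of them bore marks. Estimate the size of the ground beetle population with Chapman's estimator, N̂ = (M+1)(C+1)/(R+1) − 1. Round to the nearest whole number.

N ≈ 4208

N̂ = (676+1)(1404+1)/(225+1) − 1 = 677·1405/226 − 1
= 951185/226 − 1 ≈ 4208.8 − 1 ≈ 4207.8 → 4208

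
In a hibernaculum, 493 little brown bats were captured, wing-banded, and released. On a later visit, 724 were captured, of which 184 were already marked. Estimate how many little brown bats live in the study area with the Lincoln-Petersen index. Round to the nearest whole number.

N = (493 × 724) / 184 = 356932 / 184 ≈ 1939.8 → 1940

N ≈ 1940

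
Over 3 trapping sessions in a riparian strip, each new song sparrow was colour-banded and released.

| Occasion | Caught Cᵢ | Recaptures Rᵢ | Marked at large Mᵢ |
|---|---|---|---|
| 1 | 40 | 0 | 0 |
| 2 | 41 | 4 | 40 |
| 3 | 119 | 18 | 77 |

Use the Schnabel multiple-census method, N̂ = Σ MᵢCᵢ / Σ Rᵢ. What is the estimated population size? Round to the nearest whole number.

N ≈ 491

Σ MᵢCᵢ = 0·40 + 40·41 + 77·119 = 0 + 1640 + 9163 = 10803
Σ Rᵢ = 0 + 4 + 18 = 22
N̂ = 10803 / 22 ≈ 491.0 → 491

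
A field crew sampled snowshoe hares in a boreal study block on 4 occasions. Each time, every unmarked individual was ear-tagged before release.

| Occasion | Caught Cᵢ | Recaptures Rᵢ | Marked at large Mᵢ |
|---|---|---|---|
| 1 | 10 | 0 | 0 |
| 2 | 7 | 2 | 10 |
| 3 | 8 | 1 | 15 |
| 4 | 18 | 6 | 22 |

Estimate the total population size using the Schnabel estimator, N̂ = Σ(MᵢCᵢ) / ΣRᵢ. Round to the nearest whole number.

Σ MᵢCᵢ = 0·10 + 10·7 + 15·8 + 22·18 = 0 + 70 + 120 + 396 = 586
Σ Rᵢ = 0 + 2 + 1 + 6 = 9
N̂ = 586 / 9 ≈ 65.1 → 65

N ≈ 65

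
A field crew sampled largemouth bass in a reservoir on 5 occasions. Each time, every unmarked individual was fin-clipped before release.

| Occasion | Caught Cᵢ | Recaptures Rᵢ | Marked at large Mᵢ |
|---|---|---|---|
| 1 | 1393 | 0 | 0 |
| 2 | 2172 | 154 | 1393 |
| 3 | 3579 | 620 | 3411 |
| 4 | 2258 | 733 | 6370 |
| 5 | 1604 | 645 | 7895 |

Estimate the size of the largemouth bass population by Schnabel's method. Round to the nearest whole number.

Σ MᵢCᵢ = 0·1393 + 1393·2172 + 3411·3579 + 6370·2258 + 7895·1604 = 0 + 3025596 + 12207969 + 14383460 + 12663580 = 42280605
Σ Rᵢ = 0 + 154 + 620 + 733 + 645 = 2152
N̂ = 42280605 / 2152 ≈ 19647.1 → 19647

N ≈ 19,647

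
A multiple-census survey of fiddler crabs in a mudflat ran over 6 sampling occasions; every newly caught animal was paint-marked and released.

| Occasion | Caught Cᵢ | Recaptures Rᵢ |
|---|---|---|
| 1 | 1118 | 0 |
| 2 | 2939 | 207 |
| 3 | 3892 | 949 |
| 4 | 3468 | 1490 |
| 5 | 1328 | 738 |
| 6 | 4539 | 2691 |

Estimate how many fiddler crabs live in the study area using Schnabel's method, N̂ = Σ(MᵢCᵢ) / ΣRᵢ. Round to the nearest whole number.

Marked at large before each occasion: Mᵢ = Σⱼ<ᵢ (Cⱼ − Rⱼ) → M1=0, M2=1118, M3=3850, M4=6793, M5=8771, M6=9361
Σ MᵢCᵢ = 0·1118 + 1118·2939 + 3850·3892 + 6793·3468 + 8771·1328 + 9361·4539 = 0 + 3285802 + 14984200 + 23558124 + 11647888 + 42489579 = 95965593
Σ Rᵢ = 0 + 207 + 949 + 1490 + 738 + 2691 = 6075
N̂ = 95965593 / 6075 ≈ 15796.8 → 15797

N ≈ 15,797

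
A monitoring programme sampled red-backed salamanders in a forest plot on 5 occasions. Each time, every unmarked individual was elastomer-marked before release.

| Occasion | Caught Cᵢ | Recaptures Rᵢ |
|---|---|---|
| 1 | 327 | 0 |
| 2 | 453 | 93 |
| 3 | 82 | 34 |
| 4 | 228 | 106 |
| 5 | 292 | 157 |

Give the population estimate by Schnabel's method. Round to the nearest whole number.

N ≈ 1596

Marked at large before each occasion: Mᵢ = Σⱼ<ᵢ (Cⱼ − Rⱼ) → M1=0, M2=327, M3=687, M4=735, M5=857
Σ MᵢCᵢ = 0·327 + 327·453 + 687·82 + 735·228 + 857·292 = 0 + 148131 + 56334 + 167580 + 250244 = 622289
Σ Rᵢ = 0 + 93 + 34 + 106 + 157 = 390
N̂ = 622289 / 390 ≈ 1595.6 → 1596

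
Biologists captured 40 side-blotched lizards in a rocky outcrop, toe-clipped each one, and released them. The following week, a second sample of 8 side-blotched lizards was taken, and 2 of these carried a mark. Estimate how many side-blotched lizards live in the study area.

The marked fraction in the recapture sample should equal the marked fraction in the population: 2/8 = 40/N.
N = (40 × 8) / 2 = 320 / 2 = 160

N = 160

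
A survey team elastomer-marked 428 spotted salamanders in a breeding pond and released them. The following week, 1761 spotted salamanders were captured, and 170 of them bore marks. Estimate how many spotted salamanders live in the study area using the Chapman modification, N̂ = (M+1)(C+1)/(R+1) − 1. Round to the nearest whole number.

N̂ = (428+1)(1761+1)/(170+1) − 1 = 429·1762/171 − 1
= 755898/171 − 1 ≈ 4420.46 − 1 ≈ 4419.46 → 4419

N ≈ 4419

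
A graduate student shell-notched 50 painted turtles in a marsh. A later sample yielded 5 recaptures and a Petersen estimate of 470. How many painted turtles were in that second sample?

C = 47

From N = M·C/R: C = N·R / M = 470·5 / 50 = 2350 / 50 = 47.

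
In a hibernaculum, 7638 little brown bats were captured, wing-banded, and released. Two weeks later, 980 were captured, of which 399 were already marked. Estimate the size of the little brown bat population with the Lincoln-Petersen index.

The marked fraction in the recapture sample should equal the marked fraction in the population: 399/980 = 7638/N.
N = (7638 × 980) / 399 = 7485240 / 399 = 18760

N = 18,760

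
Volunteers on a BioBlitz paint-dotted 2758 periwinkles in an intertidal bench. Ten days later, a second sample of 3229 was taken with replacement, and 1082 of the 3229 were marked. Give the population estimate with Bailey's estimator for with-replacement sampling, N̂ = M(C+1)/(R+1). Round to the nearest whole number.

N ≈ 8226

N̂ = 2758·(3229+1)/(1082+1) = 2758·3230/1083 = 8908340/1083 ≈ 8225.6 → 8226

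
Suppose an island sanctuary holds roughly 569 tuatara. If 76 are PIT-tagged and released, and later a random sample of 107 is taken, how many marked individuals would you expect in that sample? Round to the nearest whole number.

The marked fraction of the population is 76/569, so in a sample of 107 expect C·(M/N) marked.
E[R] = 76 × 107 / 569 = 8132 / 569 ≈ 14.3 → 14

expected recaptures ≈ 14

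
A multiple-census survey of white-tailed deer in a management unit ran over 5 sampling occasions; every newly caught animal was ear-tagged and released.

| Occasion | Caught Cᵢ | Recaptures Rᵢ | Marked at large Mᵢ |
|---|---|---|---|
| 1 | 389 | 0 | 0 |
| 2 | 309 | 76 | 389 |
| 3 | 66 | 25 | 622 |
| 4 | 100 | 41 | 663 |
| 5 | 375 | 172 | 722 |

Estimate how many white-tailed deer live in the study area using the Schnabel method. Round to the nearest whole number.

Σ MᵢCᵢ = 0·389 + 389·309 + 622·66 + 663·100 + 722·375 = 0 + 120201 + 41052 + 66300 + 270750 = 498303
Σ Rᵢ = 0 + 76 + 25 + 41 + 172 = 314
N̂ = 498303 / 314 ≈ 1587.0 → 1587

N ≈ 1587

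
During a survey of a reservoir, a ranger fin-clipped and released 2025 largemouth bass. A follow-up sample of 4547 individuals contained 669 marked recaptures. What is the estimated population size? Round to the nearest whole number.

N ≈ 13,763

N = (2025 × 4547) / 669 = 9207675 / 669 ≈ 13763.3 → 13763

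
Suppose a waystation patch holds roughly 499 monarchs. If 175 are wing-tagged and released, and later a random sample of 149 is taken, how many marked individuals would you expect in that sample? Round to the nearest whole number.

Expected recaptures E[R] = M·C / N.
E[R] = 175 × 149 / 499 = 26075 / 499 ≈ 52.3 → 52

expected recaptures ≈ 52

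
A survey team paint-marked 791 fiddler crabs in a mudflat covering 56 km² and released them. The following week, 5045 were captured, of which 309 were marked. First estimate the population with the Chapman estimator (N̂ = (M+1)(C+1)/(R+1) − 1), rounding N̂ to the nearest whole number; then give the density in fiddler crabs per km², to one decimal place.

N̂ = 792·5046/310 − 1 = 3996432/310 − 1 ≈ 12890.7 → 12891
Density = N̂ / area = 12891 / 56 ≈ 230.20 → 230.2 per km²

density ≈ 230.2 fiddler crabs per km²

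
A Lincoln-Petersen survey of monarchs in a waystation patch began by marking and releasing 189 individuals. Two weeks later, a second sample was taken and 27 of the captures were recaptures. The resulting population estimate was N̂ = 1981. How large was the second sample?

C = 283

From N = M·C/R: C = N·R / M = 1981·27 / 189 = 53487 / 189 = 283.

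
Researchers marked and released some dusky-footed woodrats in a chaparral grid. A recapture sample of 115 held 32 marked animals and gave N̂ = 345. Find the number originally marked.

M = 96

From N = M·C/R: M = N·R / C = 345·32 / 115 = 11040 / 115 = 96.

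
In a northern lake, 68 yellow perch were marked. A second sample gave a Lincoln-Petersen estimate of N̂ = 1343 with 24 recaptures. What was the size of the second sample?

C = 474

From N = M·C/R: C = N·R / M = 1343·24 / 68 = 32232 / 68 = 474.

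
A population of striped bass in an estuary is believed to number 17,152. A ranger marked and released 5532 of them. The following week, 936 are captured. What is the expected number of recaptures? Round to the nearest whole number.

The marked fraction of the population is 5532/17152, so in a sample of 936 expect C·(M/N) marked.
E[R] = 5532 × 936 / 17152 = 5177952 / 17152 ≈ 301.9 → 302

expected recaptures ≈ 302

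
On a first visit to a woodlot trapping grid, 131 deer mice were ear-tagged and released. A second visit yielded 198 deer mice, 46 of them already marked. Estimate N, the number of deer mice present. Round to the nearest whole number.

N ≈ 564

Lincoln-Petersen assumes M/N = R/C, so N = M·C / R.
N = (131 × 198) / 46 = 25938 / 46 ≈ 563.9 → 564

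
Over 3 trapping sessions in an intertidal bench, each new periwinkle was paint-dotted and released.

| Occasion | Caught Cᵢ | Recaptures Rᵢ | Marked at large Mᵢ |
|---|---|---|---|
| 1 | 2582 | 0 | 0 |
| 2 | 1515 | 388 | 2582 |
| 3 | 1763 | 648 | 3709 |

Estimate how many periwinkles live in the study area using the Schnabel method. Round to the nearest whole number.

Σ MᵢCᵢ = 0·2582 + 2582·1515 + 3709·1763 = 0 + 3911730 + 6538967 = 10450697
Σ Rᵢ = 0 + 388 + 648 = 1036
N̂ = 10450697 / 1036 ≈ 10087.5 → 10088

N ≈ 10,088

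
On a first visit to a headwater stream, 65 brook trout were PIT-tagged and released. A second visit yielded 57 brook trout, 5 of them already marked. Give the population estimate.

N = 741

The marked fraction in the recapture sample should equal the marked fraction in the population: 5/57 = 65/N.
N = (65 × 57) / 5 = 3705 / 5 = 741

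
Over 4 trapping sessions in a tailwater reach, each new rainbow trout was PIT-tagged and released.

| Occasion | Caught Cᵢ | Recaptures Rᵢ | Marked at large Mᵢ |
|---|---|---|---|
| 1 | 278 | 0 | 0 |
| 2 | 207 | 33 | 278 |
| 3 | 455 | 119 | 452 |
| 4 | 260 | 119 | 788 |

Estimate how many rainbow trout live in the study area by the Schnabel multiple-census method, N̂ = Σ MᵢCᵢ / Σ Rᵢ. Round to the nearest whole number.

N ≈ 1727

Σ MᵢCᵢ = 0·278 + 278·207 + 452·455 + 788·260 = 0 + 57546 + 205660 + 204880 = 468086
Σ Rᵢ = 0 + 33 + 119 + 119 = 271
N̂ = 468086 / 271 ≈ 1727.3 → 1727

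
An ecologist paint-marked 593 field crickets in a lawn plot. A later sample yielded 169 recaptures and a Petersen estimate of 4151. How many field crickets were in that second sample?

C = 1183

From N = M·C/R: C = N·R / M = 4151·169 / 593 = 701519 / 593 = 1183.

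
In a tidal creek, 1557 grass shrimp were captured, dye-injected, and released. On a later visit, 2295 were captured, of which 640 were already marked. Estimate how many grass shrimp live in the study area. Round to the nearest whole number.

N = (1557 × 2295) / 640 = 3573315 / 640 ≈ 5583.3 → 5583

N ≈ 5583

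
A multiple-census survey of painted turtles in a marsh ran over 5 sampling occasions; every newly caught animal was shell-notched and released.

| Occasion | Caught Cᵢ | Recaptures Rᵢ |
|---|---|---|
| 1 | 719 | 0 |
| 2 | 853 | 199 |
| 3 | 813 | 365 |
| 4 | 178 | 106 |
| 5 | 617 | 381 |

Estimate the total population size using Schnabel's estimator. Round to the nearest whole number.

Marked at large before each occasion: Mᵢ = Σⱼ<ᵢ (Cⱼ − Rⱼ) → M1=0, M2=719, M3=1373, M4=1821, M5=1893
Σ MᵢCᵢ = 0·719 + 719·853 + 1373·813 + 1821·178 + 1893·617 = 0 + 613307 + 1116249 + 324138 + 1167981 = 3221675
Σ Rᵢ = 0 + 199 + 365 + 106 + 381 = 1051
N̂ = 3221675 / 1051 ≈ 3065.3 → 3065

N ≈ 3065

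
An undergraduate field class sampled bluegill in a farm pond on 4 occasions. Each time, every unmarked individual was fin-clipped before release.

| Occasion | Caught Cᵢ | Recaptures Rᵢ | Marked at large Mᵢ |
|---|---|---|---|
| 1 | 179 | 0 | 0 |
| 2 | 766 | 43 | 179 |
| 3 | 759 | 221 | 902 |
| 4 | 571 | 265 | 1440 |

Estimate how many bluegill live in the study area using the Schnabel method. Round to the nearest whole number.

Σ MᵢCᵢ = 0·179 + 179·766 + 902·759 + 1440·571 = 0 + 137114 + 684618 + 822240 = 1643972
Σ Rᵢ = 0 + 43 + 221 + 265 = 529
N̂ = 1643972 / 529 ≈ 3107.7 → 3108

N ≈ 3108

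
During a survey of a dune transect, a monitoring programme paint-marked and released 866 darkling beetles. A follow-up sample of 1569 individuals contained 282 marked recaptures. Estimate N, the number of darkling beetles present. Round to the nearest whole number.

The marked fraction in the recapture sample should equal the marked fraction in the population: 282/1569 = 866/N.
N = (866 × 1569) / 282 = 1358754 / 282 ≈ 4818.3 → 4818

N ≈ 4818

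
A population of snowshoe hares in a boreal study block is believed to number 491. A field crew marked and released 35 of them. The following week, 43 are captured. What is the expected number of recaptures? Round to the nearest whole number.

expected recaptures ≈ 3

The marked fraction of the population is 35/491, so in a sample of 43 expect C·(M/N) marked.
E[R] = 35 × 43 / 491 = 1505 / 491 ≈ 3.1 → 3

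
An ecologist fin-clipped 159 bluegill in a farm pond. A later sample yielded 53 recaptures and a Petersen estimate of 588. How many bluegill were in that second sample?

C = 196

From N = M·C/R: C = N·R / M = 588·53 / 159 = 31164 / 159 = 196.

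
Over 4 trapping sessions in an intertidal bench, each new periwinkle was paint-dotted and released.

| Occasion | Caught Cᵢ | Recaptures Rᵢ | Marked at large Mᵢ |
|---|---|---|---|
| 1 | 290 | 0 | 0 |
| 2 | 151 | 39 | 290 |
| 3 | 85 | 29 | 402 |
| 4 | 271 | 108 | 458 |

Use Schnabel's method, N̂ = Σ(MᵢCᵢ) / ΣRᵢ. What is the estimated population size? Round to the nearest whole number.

N ≈ 1148

Σ MᵢCᵢ = 0·290 + 290·151 + 402·85 + 458·271 = 0 + 43790 + 34170 + 124118 = 202078
Σ Rᵢ = 0 + 39 + 29 + 108 = 176
N̂ = 202078 / 176 ≈ 1148.2 → 1148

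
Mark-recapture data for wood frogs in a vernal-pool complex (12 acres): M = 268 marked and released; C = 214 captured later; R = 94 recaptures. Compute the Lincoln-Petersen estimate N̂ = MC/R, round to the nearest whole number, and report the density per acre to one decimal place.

density ≈ 50.8 wood frogs per acre

N̂ = 268·214/94 = 57352/94 ≈ 610.1 → 610
Density = N̂ / area = 610 / 12 ≈ 50.83 → 50.8 per acre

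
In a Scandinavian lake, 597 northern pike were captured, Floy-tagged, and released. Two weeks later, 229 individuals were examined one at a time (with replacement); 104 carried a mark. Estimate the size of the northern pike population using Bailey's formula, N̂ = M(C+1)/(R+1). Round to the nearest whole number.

N̂ = 597·(229+1)/(104+1) = 597·230/105 = 137310/105 ≈ 1307.7 → 1308

N ≈ 1308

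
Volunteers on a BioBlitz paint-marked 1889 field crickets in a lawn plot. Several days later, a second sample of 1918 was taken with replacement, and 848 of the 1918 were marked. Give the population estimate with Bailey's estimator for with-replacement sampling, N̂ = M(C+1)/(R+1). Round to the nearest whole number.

N ≈ 4270

N̂ = 1889·(1918+1)/(848+1) = 1889·1919/849 = 3624991/849 ≈ 4269.7 → 4270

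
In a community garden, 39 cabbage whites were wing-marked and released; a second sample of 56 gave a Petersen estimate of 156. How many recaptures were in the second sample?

From N = M·C/R: R = M·C / N = 39·56 / 156 = 2184 / 156 = 14.

R = 14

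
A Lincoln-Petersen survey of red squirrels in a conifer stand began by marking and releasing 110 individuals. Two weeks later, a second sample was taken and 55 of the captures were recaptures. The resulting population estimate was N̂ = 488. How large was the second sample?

From N = M·C/R: C = N·R / M = 488·55 / 110 = 26840 / 110 = 244.

C = 244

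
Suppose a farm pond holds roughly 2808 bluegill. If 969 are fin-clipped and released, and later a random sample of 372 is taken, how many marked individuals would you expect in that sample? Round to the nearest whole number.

expected recaptures ≈ 128

Expected recaptures E[R] = M·C / N.
E[R] = 969 × 372 / 2808 = 360468 / 2808 ≈ 128.4 → 128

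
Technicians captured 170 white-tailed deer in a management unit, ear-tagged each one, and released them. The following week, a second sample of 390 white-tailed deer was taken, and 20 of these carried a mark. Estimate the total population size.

N = 3315

The marked fraction in the recapture sample should equal the marked fraction in the population: 20/390 = 170/N.
N = (170 × 390) / 20 = 66300 / 20 = 3315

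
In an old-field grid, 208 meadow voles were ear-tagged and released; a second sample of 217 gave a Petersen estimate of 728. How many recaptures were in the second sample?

R = 62

From N = M·C/R: R = M·C / N = 208·217 / 728 = 45136 / 728 = 62.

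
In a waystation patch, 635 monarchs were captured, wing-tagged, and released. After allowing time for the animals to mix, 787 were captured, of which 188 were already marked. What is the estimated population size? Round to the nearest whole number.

N ≈ 2658

If marked individuals mix randomly, R/C ≈ M/N, giving N ≈ M·C/R.
N = (635 × 787) / 188 = 499745 / 188 ≈ 2658.2 → 2658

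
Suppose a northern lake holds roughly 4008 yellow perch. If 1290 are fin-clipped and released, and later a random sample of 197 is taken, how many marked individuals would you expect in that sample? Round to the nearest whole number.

Expected recaptures E[R] = M·C / N.
E[R] = 1290 × 197 / 4008 = 254130 / 4008 ≈ 63.4 → 63

expected recaptures ≈ 63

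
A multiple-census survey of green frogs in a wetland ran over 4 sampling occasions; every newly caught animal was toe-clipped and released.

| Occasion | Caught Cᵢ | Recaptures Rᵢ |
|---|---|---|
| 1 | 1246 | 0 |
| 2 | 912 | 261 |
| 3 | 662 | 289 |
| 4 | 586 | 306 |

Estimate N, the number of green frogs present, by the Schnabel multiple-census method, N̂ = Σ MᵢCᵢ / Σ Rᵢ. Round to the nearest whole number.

N ≈ 4349

Marked at large before each occasion: Mᵢ = Σⱼ<ᵢ (Cⱼ − Rⱼ) → M1=0, M2=1246, M3=1897, M4=2270
Σ MᵢCᵢ = 0·1246 + 1246·912 + 1897·662 + 2270·586 = 0 + 1136352 + 1255814 + 1330220 = 3722386
Σ Rᵢ = 0 + 261 + 289 + 306 = 856
N̂ = 3722386 / 856 ≈ 4348.6 → 4349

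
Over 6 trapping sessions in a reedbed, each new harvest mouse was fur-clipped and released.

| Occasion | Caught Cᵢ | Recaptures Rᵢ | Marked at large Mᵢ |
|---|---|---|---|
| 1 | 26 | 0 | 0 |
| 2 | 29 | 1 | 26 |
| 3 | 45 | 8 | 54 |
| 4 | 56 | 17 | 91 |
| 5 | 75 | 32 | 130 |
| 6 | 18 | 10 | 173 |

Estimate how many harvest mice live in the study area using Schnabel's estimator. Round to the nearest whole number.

Σ MᵢCᵢ = 0·26 + 26·29 + 54·45 + 91·56 + 130·75 + 173·18 = 0 + 754 + 2430 + 5096 + 9750 + 3114 = 21144
Σ Rᵢ = 0 + 1 + 8 + 17 + 32 + 10 = 68
N̂ = 21144 / 68 ≈ 310.9 → 311

N ≈ 311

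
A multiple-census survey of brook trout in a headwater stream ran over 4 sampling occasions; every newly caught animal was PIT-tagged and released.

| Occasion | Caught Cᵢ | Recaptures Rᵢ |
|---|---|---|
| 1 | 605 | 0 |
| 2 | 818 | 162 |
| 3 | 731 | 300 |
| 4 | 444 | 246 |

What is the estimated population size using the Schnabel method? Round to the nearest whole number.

N ≈ 3062

Marked at large before each occasion: Mᵢ = Σⱼ<ᵢ (Cⱼ − Rⱼ) → M1=0, M2=605, M3=1261, M4=1692
Σ MᵢCᵢ = 0·605 + 605·818 + 1261·731 + 1692·444 = 0 + 494890 + 921791 + 751248 = 2167929
Σ Rᵢ = 0 + 162 + 300 + 246 = 708
N̂ = 2167929 / 708 ≈ 3062.0 → 3062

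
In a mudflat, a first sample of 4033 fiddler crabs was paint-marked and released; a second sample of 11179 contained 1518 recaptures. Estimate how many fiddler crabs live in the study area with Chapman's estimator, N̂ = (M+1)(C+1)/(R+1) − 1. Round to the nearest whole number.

N̂ = (4033+1)(11179+1)/(1518+1) − 1 = 4034·11180/1519 − 1
= 45100120/1519 − 1 ≈ 29690.7 − 1 ≈ 29689.7 → 29690

N ≈ 29,690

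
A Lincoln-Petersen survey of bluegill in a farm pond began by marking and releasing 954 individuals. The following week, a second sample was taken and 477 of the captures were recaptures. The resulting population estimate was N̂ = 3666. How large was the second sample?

From N = M·C/R: C = N·R / M = 3666·477 / 954 = 1748682 / 954 = 1833.

C = 1833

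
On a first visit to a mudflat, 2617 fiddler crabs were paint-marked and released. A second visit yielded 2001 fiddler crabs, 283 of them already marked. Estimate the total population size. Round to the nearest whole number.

N = (2617 × 2001) / 283 = 5236617 / 283 ≈ 18503.9 → 18504

N ≈ 18,504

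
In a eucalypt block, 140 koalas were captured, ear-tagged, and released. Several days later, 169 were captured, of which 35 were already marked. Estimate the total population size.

The marked fraction in the recapture sample should equal the marked fraction in the population: 35/169 = 140/N.
N = (140 × 169) / 35 = 23660 / 35 = 676

N = 676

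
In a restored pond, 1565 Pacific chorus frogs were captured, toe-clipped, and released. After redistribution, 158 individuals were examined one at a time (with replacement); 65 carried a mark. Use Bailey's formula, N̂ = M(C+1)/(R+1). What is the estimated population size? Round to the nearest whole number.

N ≈ 3770

N̂ = 1565·(158+1)/(65+1) = 1565·159/66 = 248835/66 ≈ 3770.2 → 3770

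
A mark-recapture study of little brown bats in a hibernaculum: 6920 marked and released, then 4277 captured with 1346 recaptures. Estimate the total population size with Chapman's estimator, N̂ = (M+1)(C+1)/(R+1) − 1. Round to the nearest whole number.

N ≈ 21,980

N̂ = (6920+1)(4277+1)/(1346+1) − 1 = 6921·4278/1347 − 1
= 29608038/1347 − 1 ≈ 21980.7 − 1 ≈ 21979.7 → 21980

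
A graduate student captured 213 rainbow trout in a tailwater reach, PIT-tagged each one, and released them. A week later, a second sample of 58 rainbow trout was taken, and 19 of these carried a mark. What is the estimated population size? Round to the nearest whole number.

If marked individuals mix randomly, R/C ≈ M/N, giving N ≈ M·C/R.
N = (213 × 58) / 19 = 12354 / 19 ≈ 650.2 → 650

N ≈ 650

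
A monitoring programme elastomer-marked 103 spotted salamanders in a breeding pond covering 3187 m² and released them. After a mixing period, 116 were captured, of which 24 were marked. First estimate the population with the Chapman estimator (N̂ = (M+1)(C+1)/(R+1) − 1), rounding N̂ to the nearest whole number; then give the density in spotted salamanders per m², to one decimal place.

density ≈ 0.2 spotted salamanders per m²

N̂ = 104·117/25 − 1 = 12168/25 − 1 ≈ 485.7 → 486
Density = N̂ / area = 486 / 3187 ≈ 0.15 → 0.2 per m²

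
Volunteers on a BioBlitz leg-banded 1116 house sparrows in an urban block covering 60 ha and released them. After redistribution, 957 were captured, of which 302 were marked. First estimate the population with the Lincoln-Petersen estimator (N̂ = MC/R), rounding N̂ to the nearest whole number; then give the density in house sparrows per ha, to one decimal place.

density ≈ 58.9 house sparrows per ha

N̂ = 1116·957/302 = 1068012/302 ≈ 3536.46 → 3536
Density = N̂ / area = 3536 / 60 ≈ 58.93 → 58.9 per ha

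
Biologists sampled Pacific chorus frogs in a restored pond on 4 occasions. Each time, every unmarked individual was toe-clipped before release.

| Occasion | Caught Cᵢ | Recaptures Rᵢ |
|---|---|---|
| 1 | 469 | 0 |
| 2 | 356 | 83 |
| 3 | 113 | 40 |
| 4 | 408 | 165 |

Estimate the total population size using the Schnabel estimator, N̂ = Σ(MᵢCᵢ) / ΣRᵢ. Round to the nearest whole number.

Marked at large before each occasion: Mᵢ = Σⱼ<ᵢ (Cⱼ − Rⱼ) → M1=0, M2=469, M3=742, M4=815
Σ MᵢCᵢ = 0·469 + 469·356 + 742·113 + 815·408 = 0 + 166964 + 83846 + 332520 = 583330
Σ Rᵢ = 0 + 83 + 40 + 165 = 288
N̂ = 583330 / 288 ≈ 2025.45 → 2025

N ≈ 2025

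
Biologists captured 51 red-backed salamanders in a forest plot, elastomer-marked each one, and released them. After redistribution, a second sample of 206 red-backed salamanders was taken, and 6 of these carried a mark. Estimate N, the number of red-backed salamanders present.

N = 1751

N = (51 × 206) / 6 = 10506 / 6 = 1751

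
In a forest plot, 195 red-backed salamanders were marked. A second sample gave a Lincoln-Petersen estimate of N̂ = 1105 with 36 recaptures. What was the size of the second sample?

C = 204

From N = M·C/R: C = N·R / M = 1105·36 / 195 = 39780 / 195 = 204.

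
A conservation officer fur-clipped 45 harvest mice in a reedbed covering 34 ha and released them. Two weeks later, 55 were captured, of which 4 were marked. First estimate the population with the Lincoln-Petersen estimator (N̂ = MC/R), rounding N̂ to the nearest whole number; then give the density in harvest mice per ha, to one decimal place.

density ≈ 18.2 harvest mice per ha

N̂ = 45·55/4 = 2475/4 ≈ 618.8 → 619
Density = N̂ / area = 619 / 34 ≈ 18.21 → 18.2 per ha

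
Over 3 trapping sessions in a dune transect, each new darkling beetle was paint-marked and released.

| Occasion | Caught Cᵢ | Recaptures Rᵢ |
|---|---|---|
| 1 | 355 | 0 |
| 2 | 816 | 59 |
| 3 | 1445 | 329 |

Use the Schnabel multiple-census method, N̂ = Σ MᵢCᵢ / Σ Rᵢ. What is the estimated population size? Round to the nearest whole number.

Marked at large before each occasion: Mᵢ = Σⱼ<ᵢ (Cⱼ − Rⱼ) → M1=0, M2=355, M3=1112
Σ MᵢCᵢ = 0·355 + 355·816 + 1112·1445 = 0 + 289680 + 1606840 = 1896520
Σ Rᵢ = 0 + 59 + 329 = 388
N̂ = 1896520 / 388 ≈ 4887.9 → 4888

N ≈ 4888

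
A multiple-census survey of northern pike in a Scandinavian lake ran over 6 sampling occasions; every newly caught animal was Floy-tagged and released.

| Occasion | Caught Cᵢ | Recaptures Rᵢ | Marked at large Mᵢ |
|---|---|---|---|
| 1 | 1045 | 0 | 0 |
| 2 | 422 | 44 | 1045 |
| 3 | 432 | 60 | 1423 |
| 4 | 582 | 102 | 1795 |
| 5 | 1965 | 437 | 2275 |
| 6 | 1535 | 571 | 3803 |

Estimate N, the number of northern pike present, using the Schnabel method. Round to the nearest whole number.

N ≈ 10,221

Σ MᵢCᵢ = 0·1045 + 1045·422 + 1423·432 + 1795·582 + 2275·1965 + 3803·1535 = 0 + 440990 + 614736 + 1044690 + 4470375 + 5837605 = 12408396
Σ Rᵢ = 0 + 44 + 60 + 102 + 437 + 571 = 1214
N̂ = 12408396 / 1214 ≈ 10221.1 → 10221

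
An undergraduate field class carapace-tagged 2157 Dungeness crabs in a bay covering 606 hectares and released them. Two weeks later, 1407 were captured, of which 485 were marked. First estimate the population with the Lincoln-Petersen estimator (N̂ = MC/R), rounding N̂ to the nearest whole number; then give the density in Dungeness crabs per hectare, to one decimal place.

N̂ = 2157·1407/485 = 3034899/485 ≈ 6257.5 → 6258
Density = N̂ / area = 6258 / 606 ≈ 10.33 → 10.3 per hectare

density ≈ 10.3 Dungeness crabs per hectare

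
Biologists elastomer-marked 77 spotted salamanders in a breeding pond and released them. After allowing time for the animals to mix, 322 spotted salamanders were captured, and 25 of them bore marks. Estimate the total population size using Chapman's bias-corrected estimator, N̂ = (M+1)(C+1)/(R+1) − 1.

N̂ = (77+1)(322+1)/(25+1) − 1 = 78·323/26 − 1
= 25194/26 − 1 = 969 − 1 = 968

N = 968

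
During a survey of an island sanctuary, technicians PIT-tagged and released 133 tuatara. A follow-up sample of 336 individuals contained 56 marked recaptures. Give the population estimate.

The marked fraction in the recapture sample should equal the marked fraction in the population: 56/336 = 133/N.
N = (133 × 336) / 56 = 44688 / 56 = 798

N = 798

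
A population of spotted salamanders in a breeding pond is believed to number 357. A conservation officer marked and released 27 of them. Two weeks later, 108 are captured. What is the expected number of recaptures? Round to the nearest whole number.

Expected recaptures E[R] = M·C / N.
E[R] = 27 × 108 / 357 = 2916 / 357 ≈ 8.2 → 8

expected recaptures ≈ 8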